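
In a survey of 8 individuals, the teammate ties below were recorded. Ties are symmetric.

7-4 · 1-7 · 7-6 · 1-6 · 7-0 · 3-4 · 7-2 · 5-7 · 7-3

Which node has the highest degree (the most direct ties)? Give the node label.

Degrees — 0:1, 1:2, 2:1, 3:2, 4:2, 5:1, 6:2, 7:7.
The maximum is 7, attained only by 7.

7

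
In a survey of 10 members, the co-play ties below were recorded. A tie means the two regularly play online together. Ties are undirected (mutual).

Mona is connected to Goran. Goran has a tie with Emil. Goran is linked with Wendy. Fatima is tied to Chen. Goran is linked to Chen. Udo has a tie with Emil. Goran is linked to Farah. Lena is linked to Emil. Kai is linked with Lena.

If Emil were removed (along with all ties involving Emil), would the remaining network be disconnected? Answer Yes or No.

Yes

Removing Emil leaves {Chen, Farah, Fatima, Goran, Mona, and Wendy} with no path to {Kai and Lena}, so the network splits into 3 components. Emil is a cut vertex.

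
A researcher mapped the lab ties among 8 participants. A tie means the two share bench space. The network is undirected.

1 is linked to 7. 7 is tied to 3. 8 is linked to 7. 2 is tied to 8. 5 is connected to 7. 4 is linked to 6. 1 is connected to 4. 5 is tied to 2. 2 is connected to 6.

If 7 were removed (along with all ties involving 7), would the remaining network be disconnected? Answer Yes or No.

Removing 7 leaves {3} with no path to {1, 2, 4, 5, 6, and 8}, so the network splits into 2 components. 7 is a cut vertex.

Yes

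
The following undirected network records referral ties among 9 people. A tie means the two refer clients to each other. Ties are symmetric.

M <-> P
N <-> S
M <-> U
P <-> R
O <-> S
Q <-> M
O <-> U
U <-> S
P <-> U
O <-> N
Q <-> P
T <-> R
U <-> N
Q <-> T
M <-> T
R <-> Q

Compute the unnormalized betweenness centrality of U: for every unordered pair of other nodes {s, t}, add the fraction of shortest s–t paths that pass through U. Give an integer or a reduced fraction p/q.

Pairs whose geodesics pass through U — M–N: 1; M–O: 1; M–S: 1; R–N: 1; R–O: 1; R–S: 1; Q–N: 2/2; Q–O: 2/2; Q–S: 2/2; T–N: 1; T–O: 1; T–S: 1; P–N: 1; P–O: 1 … (+1 more pairs).
All other pairs contribute 0.
Summing the contributions gives betweenness(U) = 15.

15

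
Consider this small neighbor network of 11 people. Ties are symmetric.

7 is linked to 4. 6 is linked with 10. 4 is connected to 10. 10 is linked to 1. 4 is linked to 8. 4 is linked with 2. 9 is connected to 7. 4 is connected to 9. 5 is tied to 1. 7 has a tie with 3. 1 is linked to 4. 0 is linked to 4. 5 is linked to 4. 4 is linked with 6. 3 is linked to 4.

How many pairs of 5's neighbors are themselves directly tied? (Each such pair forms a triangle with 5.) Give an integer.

5's neighbors: 1 and 4.
Neighbor pairs that are themselves tied: 5–1–4. Each forms one triangle with 5, for 1 in total.

1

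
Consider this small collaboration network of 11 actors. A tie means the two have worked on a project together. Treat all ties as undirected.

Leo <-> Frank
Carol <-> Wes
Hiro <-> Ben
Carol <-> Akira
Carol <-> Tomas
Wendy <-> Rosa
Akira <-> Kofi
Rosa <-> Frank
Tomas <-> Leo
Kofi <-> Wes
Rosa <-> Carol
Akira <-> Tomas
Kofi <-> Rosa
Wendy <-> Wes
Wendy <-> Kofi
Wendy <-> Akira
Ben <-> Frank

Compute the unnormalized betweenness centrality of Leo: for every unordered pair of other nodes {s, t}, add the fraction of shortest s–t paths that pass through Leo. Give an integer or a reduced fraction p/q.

15/4

Pairs whose geodesics pass through Leo — Frank–Akira: 1/4; Frank–Tomas: 1; Hiro–Akira: 1/4; Hiro–Tomas: 1; Ben–Akira: 1/4; Ben–Tomas: 1.
All other pairs contribute 0.
Summing the contributions gives betweenness(Leo) = 15/4.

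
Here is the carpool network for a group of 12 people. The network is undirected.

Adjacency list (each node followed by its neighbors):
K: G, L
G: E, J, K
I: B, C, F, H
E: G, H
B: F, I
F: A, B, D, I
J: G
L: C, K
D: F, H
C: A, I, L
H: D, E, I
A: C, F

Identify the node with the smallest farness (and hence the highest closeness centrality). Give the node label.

Farness (sum of distances to all others) for each node — A:29, B:29, C:24, D:28, E:26, F:27, G:28, H:23, I:22, J:38, K:29, L:27.
The smallest farness is 22, for I, so I has the highest closeness.

I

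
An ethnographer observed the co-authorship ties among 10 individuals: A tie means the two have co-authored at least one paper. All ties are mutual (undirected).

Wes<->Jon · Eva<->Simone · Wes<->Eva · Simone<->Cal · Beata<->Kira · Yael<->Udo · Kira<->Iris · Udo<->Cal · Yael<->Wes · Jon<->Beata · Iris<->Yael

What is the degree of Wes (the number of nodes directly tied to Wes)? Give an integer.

Wes is directly tied to Eva, Jon, and Yael. That is 3 neighbors, so the degree of Wes is 3.

3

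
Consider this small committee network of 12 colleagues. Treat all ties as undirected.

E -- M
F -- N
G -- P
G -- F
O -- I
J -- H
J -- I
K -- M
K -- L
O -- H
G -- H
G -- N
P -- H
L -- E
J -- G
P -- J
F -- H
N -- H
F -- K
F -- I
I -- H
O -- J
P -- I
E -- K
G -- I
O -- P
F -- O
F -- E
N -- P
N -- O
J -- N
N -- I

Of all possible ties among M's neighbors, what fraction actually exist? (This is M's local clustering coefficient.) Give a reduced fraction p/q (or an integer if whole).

1

M's neighbors: E and K (k = 2).
Possible neighbor pairs: C(2,2) = 1. Edges among them: E–K → e = 1.
Clustering(M) = 1/1.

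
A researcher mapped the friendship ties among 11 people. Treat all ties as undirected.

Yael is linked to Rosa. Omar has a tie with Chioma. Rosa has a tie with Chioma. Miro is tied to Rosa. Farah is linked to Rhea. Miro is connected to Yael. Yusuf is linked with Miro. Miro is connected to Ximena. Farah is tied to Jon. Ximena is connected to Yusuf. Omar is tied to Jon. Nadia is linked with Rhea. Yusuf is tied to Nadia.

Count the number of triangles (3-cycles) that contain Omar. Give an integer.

Omar's neighbors are Chioma and Jon, but none of them are tied to each other, so no triangle contains Omar.

0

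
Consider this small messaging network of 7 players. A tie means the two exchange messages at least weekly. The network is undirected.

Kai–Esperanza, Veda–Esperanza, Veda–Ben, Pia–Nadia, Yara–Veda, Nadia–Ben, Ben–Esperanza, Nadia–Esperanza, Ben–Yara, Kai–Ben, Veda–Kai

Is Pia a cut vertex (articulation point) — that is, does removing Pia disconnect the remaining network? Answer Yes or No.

Even without Pia, every remaining node can still reach every other (the residual graph is connected), so Pia is not a cut vertex.

No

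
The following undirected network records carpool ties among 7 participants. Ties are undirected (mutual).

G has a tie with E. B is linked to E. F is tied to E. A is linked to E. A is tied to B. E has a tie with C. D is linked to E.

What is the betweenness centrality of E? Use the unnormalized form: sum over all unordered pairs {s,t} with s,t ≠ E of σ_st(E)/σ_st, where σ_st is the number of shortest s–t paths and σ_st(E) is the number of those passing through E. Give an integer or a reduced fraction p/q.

Pairs whose geodesics pass through E — B–C: 1; B–G: 1; B–D: 1; B–F: 1; C–G: 1; C–A: 1; C–D: 1; C–F: 1; G–A: 1; G–D: 1; G–F: 1; A–D: 1; A–F: 1; D–F: 1.
All other pairs contribute 0.
Summing the contributions gives betweenness(E) = 14.

14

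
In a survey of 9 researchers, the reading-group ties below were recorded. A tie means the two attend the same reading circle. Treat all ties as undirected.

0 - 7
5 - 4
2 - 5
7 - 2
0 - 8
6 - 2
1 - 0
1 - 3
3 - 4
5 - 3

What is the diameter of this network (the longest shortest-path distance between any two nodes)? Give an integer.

4

Eccentricity of each node (its greatest distance to any other): 0:3, 1:4, 2:3, 3:3, 4:4, 5:4, 6:4, 7:3, 8:4.
The maximum eccentricity is 4, realized for instance by the pair 4–8 via 4 – 3 – 1 – 0 – 8. So the diameter is 4.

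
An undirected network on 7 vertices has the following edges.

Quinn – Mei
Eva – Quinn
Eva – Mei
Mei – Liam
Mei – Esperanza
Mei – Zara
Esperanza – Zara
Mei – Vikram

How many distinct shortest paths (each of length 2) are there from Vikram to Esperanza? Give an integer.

The shortest distance is 2, and the only length-2 path is Vikram–Mei–Esperanza. So there is exactly 1 shortest path.

1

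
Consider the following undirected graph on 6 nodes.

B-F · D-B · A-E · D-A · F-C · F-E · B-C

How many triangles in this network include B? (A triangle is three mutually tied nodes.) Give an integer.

B's neighbors: C, D, and F.
Neighbor pairs that are themselves tied: B–C–F. Each forms one triangle with B, for 1 in total.

1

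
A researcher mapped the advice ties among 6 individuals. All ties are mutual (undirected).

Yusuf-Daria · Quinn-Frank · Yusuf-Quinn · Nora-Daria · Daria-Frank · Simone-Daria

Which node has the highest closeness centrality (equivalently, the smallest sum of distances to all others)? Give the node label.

Daria

Farness (sum of distances to all others) for each node — Daria:6, Frank:8, Nora:10, Quinn:10, Simone:10, Yusuf:8.
The smallest farness is 6, for Daria, so Daria has the highest closeness.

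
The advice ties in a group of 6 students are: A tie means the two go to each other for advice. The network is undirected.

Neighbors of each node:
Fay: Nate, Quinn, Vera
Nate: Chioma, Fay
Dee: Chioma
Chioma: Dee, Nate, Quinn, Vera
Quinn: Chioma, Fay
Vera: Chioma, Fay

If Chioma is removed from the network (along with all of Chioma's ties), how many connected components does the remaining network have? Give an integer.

2

Without Chioma, the remaining ties split the others into: {Dee}; {Fay, Nate, Quinn, Vera}.
That's 2 separate components.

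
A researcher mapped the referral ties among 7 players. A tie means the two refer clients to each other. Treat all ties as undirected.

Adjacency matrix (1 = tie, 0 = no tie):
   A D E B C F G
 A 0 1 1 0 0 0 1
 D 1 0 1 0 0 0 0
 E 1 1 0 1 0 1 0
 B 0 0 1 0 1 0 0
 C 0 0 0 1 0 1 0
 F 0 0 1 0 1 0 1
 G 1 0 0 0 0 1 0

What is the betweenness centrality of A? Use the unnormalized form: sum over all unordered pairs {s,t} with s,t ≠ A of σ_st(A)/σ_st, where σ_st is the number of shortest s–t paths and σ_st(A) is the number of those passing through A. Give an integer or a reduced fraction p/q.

11/6

Pairs whose geodesics pass through A — D–G: 1; E–G: 1/2; B–G: 1/3.
All other pairs contribute 0.
Summing the contributions gives betweenness(A) = 11/6.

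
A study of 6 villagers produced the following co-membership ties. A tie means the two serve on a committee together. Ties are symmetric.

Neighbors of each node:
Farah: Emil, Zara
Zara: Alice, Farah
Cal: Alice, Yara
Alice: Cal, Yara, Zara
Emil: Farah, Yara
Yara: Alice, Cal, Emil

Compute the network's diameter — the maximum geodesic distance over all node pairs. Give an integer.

Eccentricity of each node (its greatest distance to any other): Alice:2, Cal:3, Emil:2, Farah:3, Yara:2, Zara:2.
The maximum eccentricity is 3, realized for instance by the pair Farah–Cal via Farah – Emil – Yara – Cal. So the diameter is 3.

3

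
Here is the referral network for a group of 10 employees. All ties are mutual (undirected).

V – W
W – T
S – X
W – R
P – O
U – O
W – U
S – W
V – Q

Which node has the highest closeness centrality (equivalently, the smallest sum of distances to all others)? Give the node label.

Farness (sum of distances to all others) for each node — O:24, P:32, Q:28, R:22, S:20, T:22, U:18, V:20, W:14, X:28.
The smallest farness is 14, for W, so W has the highest closeness.

W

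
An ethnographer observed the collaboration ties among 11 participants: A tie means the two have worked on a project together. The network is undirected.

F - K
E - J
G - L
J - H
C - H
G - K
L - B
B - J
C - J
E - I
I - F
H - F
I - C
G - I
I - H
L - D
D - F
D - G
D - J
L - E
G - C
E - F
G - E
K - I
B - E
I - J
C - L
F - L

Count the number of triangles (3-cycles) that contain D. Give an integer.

2

D's neighbors: F, G, J, and L.
Neighbor pairs that are themselves tied: D–F–L; D–G–L. Each forms one triangle with D, for 2 in total.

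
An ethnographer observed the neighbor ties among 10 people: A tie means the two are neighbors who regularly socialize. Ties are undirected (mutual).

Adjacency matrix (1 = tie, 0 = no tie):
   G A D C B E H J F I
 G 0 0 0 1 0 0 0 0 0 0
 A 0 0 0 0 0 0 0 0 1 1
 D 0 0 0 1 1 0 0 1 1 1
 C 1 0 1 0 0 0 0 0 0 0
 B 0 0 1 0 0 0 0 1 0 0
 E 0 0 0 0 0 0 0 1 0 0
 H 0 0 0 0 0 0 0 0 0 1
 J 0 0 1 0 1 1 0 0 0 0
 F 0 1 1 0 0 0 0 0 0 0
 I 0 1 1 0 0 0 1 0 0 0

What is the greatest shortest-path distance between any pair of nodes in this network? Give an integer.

Eccentricity of each node (its greatest distance to any other): A:4, B:3, C:3, D:2, E:4, F:3, G:4, H:4, I:3, J:3.
The maximum eccentricity is 4, realized for instance by the pair G–A via G – C – D – F – A. So the diameter is 4.

4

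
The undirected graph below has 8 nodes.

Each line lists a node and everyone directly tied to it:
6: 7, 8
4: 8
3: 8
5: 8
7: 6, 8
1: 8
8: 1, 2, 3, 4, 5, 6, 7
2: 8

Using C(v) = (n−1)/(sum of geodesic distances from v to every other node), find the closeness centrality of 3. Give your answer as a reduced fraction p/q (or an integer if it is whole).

Distances from 3: 1:2, 2:2, 4:2, 5:2, 6:2, 7:2, 8:1. Sum = 13.
n = 8, so closeness = 7/13.

7/13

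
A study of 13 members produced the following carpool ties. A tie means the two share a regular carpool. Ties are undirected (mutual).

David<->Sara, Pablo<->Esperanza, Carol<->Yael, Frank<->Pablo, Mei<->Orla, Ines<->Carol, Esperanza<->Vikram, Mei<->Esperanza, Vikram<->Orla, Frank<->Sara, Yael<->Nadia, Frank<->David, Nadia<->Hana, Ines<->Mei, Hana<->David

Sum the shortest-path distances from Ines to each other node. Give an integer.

Distances from Ines: Carol:1, David:5, Esperanza:2, Frank:4, Hana:4, Mei:1, Nadia:3, Orla:2, Pablo:3, Sara:5, Vikram:3, Yael:2.
Sum = 1 + 5 + 2 + 4 + 4 + 1 + 3 + 2 + 3 + 5 + 3 + 2 = 35.

35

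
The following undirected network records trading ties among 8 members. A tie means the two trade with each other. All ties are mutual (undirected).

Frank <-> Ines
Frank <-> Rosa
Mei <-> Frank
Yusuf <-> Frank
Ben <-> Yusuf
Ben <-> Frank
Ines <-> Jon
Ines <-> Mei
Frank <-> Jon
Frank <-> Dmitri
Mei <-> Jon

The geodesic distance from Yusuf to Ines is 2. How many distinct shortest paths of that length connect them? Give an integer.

1

The shortest distance is 2, and the only length-2 path is Yusuf–Frank–Ines. So there is exactly 1 shortest path.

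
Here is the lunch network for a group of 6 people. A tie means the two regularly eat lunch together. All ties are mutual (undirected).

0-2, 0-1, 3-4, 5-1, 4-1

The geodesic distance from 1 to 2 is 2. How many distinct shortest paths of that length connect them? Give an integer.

The shortest distance is 2, and the only length-2 path is 1–0–2. So there is exactly 1 shortest path.

1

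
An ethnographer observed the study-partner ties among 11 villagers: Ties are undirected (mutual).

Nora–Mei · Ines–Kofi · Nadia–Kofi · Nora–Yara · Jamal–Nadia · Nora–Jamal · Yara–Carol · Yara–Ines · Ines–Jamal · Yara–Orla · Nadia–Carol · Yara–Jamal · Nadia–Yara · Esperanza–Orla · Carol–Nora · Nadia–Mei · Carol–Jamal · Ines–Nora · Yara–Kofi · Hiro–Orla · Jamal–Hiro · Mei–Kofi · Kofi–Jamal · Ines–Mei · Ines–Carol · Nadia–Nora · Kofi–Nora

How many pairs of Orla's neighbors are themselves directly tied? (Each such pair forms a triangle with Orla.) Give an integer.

0

Orla's neighbors are Esperanza, Hiro, and Yara, but none of them are tied to each other, so no triangle contains Orla.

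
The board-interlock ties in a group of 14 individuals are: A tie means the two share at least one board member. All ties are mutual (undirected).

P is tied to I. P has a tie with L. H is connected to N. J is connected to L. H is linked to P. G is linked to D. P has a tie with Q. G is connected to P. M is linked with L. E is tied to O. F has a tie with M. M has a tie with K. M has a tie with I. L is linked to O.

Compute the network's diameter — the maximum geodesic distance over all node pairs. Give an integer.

5

Eccentricity of each node (its greatest distance to any other): D:5, E:5, F:5, G:4, H:4, I:4, J:4, K:5, L:3, M:4, N:5, O:4, P:3, Q:4.
The maximum eccentricity is 5, realized for instance by the pair E–D via E – O – L – P – G – D. So the diameter is 5.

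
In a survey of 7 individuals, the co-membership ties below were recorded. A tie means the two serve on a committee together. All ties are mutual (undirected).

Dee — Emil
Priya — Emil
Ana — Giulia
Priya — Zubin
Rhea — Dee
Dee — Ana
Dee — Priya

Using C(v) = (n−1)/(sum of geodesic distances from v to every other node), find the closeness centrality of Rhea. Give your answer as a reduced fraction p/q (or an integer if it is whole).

6/13

Distances from Rhea: Ana:2, Dee:1, Emil:2, Giulia:3, Priya:2, Zubin:3. Sum = 13.
n = 7, so closeness = 6/13.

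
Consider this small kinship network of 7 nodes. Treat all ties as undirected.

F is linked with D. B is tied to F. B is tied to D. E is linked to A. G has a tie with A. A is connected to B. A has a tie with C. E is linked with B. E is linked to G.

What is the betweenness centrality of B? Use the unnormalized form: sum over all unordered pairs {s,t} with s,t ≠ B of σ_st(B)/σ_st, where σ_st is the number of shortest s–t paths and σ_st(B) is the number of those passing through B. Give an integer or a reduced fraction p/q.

Pairs whose geodesics pass through B — C–F: 1; C–D: 1; F–G: 2/2; F–A: 1; F–E: 1; G–D: 2/2; A–D: 1; E–D: 1.
All other pairs contribute 0.
Summing the contributions gives betweenness(B) = 8.

8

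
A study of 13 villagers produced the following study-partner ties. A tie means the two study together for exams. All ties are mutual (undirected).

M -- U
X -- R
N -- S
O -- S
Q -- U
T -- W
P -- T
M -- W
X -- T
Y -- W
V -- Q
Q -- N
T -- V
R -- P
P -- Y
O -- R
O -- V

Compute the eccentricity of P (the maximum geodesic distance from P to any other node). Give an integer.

Distances from P: M:3, N:4, O:2, Q:3, R:1, S:3, T:1, U:4, V:2, W:2, X:2, Y:1.
The largest is 4 (to N and U), so the eccentricity of P is 4.

4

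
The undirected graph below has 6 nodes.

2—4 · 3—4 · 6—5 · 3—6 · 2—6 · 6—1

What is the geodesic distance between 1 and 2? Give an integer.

One shortest route is 1 – 6 – 2, which uses 2 edges, and 1 and 2 are not directly tied, so nothing shorter exists. So d(1,2) = 2.

2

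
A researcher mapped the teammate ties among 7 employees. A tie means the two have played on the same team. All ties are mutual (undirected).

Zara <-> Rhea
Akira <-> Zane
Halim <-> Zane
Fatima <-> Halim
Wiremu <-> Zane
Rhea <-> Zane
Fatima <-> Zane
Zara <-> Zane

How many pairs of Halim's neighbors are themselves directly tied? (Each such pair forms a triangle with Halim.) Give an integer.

1

Halim's neighbors: Fatima and Zane.
Neighbor pairs that are themselves tied: Halim–Fatima–Zane. Each forms one triangle with Halim, for 1 in total.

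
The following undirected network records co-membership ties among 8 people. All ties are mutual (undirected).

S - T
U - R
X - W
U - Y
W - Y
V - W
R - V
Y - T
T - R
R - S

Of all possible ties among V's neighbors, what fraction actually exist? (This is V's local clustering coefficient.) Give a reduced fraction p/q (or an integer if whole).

V's neighbors: R and W (k = 2).
Possible neighbor pairs: C(2,2) = 1. Edges among them: none → e = 0.
Clustering(V) = 0/1.

0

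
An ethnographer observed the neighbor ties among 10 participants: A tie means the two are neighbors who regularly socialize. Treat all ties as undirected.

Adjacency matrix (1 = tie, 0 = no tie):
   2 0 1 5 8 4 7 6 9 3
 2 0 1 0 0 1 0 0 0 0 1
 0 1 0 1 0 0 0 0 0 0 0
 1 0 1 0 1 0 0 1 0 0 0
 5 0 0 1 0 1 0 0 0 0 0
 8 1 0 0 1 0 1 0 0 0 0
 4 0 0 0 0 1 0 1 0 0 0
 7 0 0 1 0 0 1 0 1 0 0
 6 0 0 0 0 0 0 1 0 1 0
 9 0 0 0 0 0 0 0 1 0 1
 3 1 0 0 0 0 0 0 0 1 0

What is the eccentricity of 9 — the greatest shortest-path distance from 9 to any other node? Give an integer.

4

Distances from 9: 0:3, 1:3, 2:2, 3:1, 4:3, 5:4, 6:1, 7:2, 8:3.
The largest is 4 (to 5), so the eccentricity of 9 is 4.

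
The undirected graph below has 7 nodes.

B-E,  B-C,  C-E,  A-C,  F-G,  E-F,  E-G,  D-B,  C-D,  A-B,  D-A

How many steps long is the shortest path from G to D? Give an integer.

One shortest route is G – E – C – D, which uses 3 edges, and at distance 2 from G we only reach {B, C}, which does not include D. So d(G,D) = 3.

3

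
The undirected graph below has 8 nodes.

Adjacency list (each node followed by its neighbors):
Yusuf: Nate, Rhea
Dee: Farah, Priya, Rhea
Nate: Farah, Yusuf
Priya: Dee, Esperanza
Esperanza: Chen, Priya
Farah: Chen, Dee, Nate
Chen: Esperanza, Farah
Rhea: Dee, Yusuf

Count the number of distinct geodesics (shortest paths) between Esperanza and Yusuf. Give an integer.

The shortest distance is 4. The length-4 paths are: Esperanza–Chen–Farah–Nate–Yusuf; Esperanza–Priya–Dee–Rhea–Yusuf.
That gives 2 distinct shortest paths.

2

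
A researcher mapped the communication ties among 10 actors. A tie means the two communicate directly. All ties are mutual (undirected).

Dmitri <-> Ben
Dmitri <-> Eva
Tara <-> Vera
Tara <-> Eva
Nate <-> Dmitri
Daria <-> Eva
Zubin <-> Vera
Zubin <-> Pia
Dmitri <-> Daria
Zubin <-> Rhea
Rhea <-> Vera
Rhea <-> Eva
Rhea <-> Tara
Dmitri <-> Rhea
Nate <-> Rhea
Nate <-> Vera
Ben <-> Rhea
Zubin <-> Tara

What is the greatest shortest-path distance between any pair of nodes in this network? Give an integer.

4

Eccentricity of each node (its greatest distance to any other): Ben:3, Daria:4, Dmitri:3, Eva:3, Nate:3, Pia:4, Rhea:2, Tara:2, Vera:3, Zubin:3.
The maximum eccentricity is 4, realized for instance by the pair Daria–Pia via Daria – Eva – Tara – Zubin – Pia. So the diameter is 4.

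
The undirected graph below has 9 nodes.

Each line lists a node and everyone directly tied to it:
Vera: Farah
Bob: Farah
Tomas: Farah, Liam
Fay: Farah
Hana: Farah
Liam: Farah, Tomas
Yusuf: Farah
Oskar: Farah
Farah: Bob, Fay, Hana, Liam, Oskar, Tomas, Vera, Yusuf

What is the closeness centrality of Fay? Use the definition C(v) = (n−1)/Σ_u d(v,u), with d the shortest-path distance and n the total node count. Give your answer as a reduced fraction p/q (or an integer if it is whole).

Distances from Fay: Bob:2, Farah:1, Hana:2, Liam:2, Oskar:2, Tomas:2, Vera:2, Yusuf:2. Sum = 15.
n = 9, so closeness = 8/15.

8/15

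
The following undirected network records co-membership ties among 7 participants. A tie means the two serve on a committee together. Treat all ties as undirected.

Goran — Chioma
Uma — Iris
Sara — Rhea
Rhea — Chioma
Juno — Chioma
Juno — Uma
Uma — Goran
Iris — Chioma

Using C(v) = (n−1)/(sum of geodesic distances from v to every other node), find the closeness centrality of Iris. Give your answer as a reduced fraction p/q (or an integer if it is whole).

6/11

Distances from Iris: Chioma:1, Goran:2, Juno:2, Rhea:2, Sara:3, Uma:1. Sum = 11.
n = 7, so closeness = 6/11.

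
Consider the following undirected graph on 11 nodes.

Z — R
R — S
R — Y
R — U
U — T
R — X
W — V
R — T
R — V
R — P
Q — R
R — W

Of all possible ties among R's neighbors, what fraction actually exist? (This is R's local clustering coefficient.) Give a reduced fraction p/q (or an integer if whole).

2/45

R's neighbors: P, Q, S, T, U, V, W, X, Y, and Z (k = 10).
Possible neighbor pairs: C(10,2) = 45. Edges among them: T–U, V–W → e = 2.
Clustering(R) = 2/45.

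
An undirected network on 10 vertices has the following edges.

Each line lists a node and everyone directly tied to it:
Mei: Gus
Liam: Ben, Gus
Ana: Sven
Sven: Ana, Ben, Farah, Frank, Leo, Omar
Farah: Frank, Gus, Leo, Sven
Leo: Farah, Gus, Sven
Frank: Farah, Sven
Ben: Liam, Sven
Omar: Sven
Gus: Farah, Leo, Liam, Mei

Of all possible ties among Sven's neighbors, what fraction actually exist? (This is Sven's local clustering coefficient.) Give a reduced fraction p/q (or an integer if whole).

2/15

Sven's neighbors: Ana, Ben, Farah, Frank, Leo, and Omar (k = 6).
Possible neighbor pairs: C(6,2) = 15. Edges among them: Farah–Frank, Farah–Leo → e = 2.
Clustering(Sven) = 2/15.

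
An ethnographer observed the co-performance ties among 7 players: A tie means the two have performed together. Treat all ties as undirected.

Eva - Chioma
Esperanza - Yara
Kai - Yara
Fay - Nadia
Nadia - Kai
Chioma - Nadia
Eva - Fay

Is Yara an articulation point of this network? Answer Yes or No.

Yes

Removing Yara leaves {Esperanza} with no path to {Chioma, Eva, Fay, Kai, and Nadia}, so the network splits into 2 components. Yara is a cut vertex.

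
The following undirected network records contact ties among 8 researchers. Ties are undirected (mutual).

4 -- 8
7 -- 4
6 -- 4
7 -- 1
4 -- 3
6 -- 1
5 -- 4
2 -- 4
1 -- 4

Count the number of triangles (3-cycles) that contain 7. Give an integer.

7's neighbors: 1 and 4.
Neighbor pairs that are themselves tied: 7–1–4. Each forms one triangle with 7, for 1 in total.

1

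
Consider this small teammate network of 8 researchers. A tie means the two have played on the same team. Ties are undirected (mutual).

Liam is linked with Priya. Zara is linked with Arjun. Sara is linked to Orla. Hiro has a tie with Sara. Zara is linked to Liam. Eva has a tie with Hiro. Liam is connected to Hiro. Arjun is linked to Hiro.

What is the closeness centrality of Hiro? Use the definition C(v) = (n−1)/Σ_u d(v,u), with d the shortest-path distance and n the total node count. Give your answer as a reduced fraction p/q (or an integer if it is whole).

7/10

Distances from Hiro: Arjun:1, Eva:1, Liam:1, Orla:2, Priya:2, Sara:1, Zara:2. Sum = 10.
n = 8, so closeness = 7/10.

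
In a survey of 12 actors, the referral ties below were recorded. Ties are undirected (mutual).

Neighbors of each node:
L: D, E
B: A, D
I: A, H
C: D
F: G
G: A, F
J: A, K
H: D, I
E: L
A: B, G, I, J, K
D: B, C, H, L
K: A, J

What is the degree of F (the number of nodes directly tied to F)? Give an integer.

1

F is directly tied to G. That is 1 neighbor, so the degree of F is 1.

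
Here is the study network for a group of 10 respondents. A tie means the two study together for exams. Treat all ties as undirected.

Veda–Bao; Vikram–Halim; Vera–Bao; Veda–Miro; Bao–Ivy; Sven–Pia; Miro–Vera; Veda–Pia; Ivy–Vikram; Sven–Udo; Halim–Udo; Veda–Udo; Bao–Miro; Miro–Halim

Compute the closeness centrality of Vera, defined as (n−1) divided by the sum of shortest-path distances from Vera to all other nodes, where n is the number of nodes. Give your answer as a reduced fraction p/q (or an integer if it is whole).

3/7

Distances from Vera: Bao:1, Halim:2, Ivy:2, Miro:1, Pia:3, Sven:4, Udo:3, Veda:2, Vikram:3. Sum = 21.
n = 10, so closeness = 9/21 = 3/7.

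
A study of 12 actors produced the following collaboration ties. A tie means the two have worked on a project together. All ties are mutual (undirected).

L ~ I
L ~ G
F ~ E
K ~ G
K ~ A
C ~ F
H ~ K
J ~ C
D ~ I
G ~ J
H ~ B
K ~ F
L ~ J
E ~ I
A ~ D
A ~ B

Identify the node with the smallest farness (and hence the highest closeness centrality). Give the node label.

Farness (sum of distances to all others) for each node — A:23, B:31, C:27, D:26, E:26, F:22, G:22, H:27, I:24, J:25, K:19, L:24.
The smallest farness is 19, for K, so K has the highest closeness.

K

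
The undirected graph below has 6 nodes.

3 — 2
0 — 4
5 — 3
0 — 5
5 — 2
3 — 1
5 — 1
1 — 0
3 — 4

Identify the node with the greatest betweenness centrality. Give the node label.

3

Unnormalized betweenness of each node: 0:1, 1:1/3, 2:0, 3:5/2, 4:1/3, 5:11/6.
3 has the largest value, 5/2, making it the main broker — the node through which the most shortest paths run.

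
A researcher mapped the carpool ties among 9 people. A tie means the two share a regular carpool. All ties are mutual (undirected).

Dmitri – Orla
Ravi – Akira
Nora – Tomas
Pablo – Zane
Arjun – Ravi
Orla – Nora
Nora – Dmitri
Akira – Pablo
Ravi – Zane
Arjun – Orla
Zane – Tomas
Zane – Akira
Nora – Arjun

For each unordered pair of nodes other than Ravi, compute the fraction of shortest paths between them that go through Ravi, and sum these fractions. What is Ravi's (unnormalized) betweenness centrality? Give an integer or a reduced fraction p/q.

Pairs whose geodesics pass through Ravi — Arjun–Pablo: 2/2; Arjun–Akira: 1; Arjun–Zane: 1; Nora–Akira: 1/2; Dmitri–Akira: 2/3; Orla–Pablo: 2/3; Orla–Akira: 1; Orla–Zane: 1/2.
All other pairs contribute 0.
Summing the contributions gives betweenness(Ravi) = 19/3.

19/3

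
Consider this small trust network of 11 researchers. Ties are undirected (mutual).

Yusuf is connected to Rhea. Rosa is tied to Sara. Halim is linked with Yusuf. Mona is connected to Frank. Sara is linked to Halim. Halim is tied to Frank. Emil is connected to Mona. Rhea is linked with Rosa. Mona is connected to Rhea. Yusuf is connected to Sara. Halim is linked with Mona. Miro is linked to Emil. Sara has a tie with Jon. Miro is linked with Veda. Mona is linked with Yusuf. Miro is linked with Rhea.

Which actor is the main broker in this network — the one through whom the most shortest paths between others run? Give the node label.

Unnormalized betweenness of each node: Emil:8/3, Frank:0, Halim:5, Jon:0, Miro:10, Mona:71/6, Rhea:43/3, Rosa:3, Sara:11, Veda:0, Yusuf:37/6.
Rhea has the largest value, 43/3, making it the main broker — the node through which the most shortest paths run.

Rhea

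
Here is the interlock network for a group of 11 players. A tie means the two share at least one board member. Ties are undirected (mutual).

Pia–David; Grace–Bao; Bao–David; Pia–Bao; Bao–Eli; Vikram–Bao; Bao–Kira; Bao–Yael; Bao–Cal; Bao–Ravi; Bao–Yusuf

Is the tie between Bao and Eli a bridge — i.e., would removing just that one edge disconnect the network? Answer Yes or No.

Yes

Without the Bao–Eli edge there is no alternate route between Bao and Eli, so the network disconnects. It is a bridge.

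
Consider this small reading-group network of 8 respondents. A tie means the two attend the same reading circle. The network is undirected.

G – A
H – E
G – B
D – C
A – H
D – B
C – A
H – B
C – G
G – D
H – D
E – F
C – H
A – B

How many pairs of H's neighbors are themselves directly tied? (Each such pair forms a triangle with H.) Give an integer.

H's neighbors: A, B, C, D, and E.
Neighbor pairs that are themselves tied: H–A–B; H–A–C; H–B–D; H–C–D. Each forms one triangle with H, for 4 in total.

4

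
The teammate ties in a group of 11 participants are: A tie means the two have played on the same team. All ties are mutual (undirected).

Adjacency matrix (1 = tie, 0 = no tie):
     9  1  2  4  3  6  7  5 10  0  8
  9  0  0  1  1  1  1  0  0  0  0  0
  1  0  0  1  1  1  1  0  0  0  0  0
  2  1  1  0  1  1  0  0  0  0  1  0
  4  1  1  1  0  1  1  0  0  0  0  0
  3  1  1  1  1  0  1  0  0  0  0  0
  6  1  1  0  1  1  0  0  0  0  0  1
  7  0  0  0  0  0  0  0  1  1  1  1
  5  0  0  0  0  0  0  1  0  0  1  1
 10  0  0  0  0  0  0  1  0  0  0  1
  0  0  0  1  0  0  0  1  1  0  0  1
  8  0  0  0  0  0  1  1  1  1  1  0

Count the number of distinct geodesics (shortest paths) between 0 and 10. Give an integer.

2

The shortest distance is 2. The length-2 paths are: 0–8–10; 0–7–10.
That gives 2 distinct shortest paths.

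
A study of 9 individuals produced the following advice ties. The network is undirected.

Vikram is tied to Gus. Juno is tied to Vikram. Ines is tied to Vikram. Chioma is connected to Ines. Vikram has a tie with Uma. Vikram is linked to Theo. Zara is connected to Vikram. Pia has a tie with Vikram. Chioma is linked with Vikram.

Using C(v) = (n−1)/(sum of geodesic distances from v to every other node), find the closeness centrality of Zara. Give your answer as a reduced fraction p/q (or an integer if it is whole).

Distances from Zara: Chioma:2, Gus:2, Ines:2, Juno:2, Pia:2, Theo:2, Uma:2, Vikram:1. Sum = 15.
n = 9, so closeness = 8/15.

8/15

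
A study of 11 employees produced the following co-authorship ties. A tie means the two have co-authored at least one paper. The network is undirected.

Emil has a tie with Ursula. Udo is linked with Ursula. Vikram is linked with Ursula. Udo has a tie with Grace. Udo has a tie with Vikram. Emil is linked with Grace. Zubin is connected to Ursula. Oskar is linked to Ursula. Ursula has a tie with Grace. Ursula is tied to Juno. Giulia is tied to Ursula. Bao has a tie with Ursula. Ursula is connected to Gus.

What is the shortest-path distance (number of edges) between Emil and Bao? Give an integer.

2

One shortest route is Emil – Ursula – Bao, which uses 2 edges, and Emil and Bao are not directly tied, so nothing shorter exists. So d(Emil,Bao) = 2.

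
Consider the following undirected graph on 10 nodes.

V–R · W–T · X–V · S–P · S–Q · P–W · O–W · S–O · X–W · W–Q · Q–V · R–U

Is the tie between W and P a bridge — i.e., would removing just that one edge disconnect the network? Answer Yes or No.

No

Even without that edge, W still reaches P via W – O – S – P, so the network stays connected. Not a bridge.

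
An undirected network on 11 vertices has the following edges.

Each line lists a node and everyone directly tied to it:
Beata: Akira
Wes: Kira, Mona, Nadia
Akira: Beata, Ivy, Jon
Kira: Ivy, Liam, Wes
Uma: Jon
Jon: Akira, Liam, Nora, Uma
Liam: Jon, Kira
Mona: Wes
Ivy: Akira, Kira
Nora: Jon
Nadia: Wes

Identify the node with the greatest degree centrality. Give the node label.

Jon

Degrees — Akira:3, Beata:1, Ivy:2, Jon:4, Kira:3, Liam:2, Mona:1, Nadia:1, Nora:1, Uma:1, Wes:3.
The maximum is 4, attained only by Jon.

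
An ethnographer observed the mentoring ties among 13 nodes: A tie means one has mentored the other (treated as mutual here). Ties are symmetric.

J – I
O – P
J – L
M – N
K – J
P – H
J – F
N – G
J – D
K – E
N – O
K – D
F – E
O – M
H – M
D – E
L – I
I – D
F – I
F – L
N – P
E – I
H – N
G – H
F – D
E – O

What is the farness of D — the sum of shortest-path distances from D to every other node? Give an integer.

Distances from D: E:1, F:1, G:4, H:4, I:1, J:1, K:1, L:2, M:3, N:3, O:2, P:3.
Sum = 1 + 1 + 4 + 4 + 1 + 1 + 1 + 2 + 3 + 3 + 2 + 3 = 26.

26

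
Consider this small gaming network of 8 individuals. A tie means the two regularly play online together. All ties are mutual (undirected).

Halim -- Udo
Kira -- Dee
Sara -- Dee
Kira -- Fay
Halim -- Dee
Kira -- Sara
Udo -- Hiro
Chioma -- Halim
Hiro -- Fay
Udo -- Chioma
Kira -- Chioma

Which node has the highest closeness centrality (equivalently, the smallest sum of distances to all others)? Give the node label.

Farness (sum of distances to all others) for each node — Chioma:11, Dee:12, Fay:13, Halim:12, Hiro:14, Kira:10, Sara:14, Udo:12.
The smallest farness is 10, for Kira, so Kira has the highest closeness.

Kira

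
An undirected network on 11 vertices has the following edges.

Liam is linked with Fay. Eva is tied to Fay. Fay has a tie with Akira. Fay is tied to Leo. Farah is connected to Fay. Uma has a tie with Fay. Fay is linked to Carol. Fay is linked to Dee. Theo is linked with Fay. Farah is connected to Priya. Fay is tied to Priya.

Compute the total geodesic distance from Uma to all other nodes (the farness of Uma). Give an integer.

19

Distances from Uma: Akira:2, Carol:2, Dee:2, Eva:2, Farah:2, Fay:1, Leo:2, Liam:2, Priya:2, Theo:2.
Sum = 2 + 2 + 2 + 2 + 2 + 1 + 2 + 2 + 2 + 2 = 19.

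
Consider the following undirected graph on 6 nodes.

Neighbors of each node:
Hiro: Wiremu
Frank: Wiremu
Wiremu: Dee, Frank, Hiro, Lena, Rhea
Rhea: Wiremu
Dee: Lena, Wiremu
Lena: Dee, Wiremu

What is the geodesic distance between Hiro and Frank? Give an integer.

One shortest route is Hiro – Wiremu – Frank, which uses 2 edges, and Hiro and Frank are not directly tied, so nothing shorter exists. So d(Hiro,Frank) = 2.

2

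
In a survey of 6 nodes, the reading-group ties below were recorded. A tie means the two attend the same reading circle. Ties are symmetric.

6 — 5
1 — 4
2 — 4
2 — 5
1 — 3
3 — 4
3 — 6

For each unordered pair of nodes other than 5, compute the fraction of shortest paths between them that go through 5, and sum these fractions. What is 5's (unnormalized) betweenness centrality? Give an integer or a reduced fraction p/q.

1

Pairs whose geodesics pass through 5 — 2–6: 1.
All other pairs contribute 0.
Summing the contributions gives betweenness(5) = 1.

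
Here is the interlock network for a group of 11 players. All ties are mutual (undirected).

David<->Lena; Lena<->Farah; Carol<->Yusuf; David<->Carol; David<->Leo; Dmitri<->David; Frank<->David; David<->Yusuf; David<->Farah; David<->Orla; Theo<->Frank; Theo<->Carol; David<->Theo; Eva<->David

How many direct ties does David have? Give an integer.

David is directly tied to Carol, Dmitri, Eva, Farah, Frank, Lena, Leo, Orla, Theo, and Yusuf. That is 10 neighbors, so the degree of David is 10.

10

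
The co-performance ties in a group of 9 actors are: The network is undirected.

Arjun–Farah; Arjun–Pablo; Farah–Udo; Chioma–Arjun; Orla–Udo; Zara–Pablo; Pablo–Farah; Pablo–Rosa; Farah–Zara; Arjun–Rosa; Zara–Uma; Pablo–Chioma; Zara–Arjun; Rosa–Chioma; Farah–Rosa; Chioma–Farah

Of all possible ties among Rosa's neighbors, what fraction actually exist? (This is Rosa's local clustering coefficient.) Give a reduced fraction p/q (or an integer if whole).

1

Rosa's neighbors: Arjun, Chioma, Farah, and Pablo (k = 4).
Possible neighbor pairs: C(4,2) = 6. Edges among them: Arjun–Chioma, Arjun–Farah, Arjun–Pablo, Chioma–Farah, Chioma–Pablo, Farah–Pablo → e = 6.
Clustering(Rosa) = 6/6 = 1.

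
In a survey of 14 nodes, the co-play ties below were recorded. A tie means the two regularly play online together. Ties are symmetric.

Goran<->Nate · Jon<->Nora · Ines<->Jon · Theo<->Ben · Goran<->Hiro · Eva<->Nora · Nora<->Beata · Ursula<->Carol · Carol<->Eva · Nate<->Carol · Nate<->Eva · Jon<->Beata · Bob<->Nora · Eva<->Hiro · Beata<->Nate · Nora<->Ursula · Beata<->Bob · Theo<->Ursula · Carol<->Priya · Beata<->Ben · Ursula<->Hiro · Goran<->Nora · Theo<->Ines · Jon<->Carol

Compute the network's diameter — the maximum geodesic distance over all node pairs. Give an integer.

Eccentricity of each node (its greatest distance to any other): Beata:3, Ben:4, Bob:4, Carol:3, Eva:3, Goran:3, Hiro:3, Ines:3, Jon:3, Nate:3, Nora:3, Priya:4, Theo:3, Ursula:2.
The maximum eccentricity is 4, realized for instance by the pair Bob–Priya via Bob – Nora – Eva – Carol – Priya. So the diameter is 4.

4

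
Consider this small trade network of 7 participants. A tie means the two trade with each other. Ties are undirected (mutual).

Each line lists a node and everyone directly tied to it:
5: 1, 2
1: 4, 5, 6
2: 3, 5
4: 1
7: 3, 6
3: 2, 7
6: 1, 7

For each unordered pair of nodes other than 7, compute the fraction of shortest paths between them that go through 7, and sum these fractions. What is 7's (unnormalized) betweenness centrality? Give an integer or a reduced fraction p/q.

5/2

Pairs whose geodesics pass through 7 — 4–3: 1/2; 6–2: 1/2; 6–3: 1; 1–3: 1/2.
All other pairs contribute 0.
Summing the contributions gives betweenness(7) = 5/2.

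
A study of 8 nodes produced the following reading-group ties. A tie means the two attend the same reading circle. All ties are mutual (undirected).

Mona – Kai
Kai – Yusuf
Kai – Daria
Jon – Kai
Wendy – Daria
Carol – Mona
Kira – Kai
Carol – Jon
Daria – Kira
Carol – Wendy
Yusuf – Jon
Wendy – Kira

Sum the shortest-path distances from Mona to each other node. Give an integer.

Distances from Mona: Carol:1, Daria:2, Jon:2, Kai:1, Kira:2, Wendy:2, Yusuf:2.
Sum = 1 + 2 + 2 + 1 + 2 + 2 + 2 = 12.

12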